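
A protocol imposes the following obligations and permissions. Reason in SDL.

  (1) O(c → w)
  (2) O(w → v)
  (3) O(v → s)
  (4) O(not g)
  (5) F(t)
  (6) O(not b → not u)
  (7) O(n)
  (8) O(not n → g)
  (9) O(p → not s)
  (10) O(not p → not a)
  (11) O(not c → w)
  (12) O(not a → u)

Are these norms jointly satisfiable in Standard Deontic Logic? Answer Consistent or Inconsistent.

Premise 8 is O(not n → g), but O(not n) is not derivable from the premises, so it does not yield O(g).
So O(g) is not derivable, and the apparent clash with O(not g) does not arise.
A world satisfying every obligation exists (e.g. a=false, b=true, c=false, g=false, n=true, p=false, s=true, t=false, u=true, v=true, w=true); no atom is both obligatory and forbidden, so the set is consistent.

Consistent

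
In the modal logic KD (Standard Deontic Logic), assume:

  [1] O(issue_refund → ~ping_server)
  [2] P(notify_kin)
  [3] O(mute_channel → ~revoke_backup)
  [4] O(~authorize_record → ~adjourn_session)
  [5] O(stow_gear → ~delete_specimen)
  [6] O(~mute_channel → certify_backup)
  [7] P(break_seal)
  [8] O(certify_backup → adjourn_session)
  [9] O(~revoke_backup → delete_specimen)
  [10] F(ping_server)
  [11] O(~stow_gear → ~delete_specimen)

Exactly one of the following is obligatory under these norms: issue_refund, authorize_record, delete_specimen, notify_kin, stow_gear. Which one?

Premises 11 and 5 are O(~stow_gear → ~delete_specimen) and O(stow_gear → ~delete_specimen); every ideal world satisfies ~stow_gear or stow_gear, so in either case ~delete_specimen holds — hence O(~delete_specimen).
Premise 9, O(~revoke_backup → delete_specimen), contraposes to O(~delete_specimen → revoke_backup); with O(~delete_specimen) we get O(revoke_backup).
Premise 3, O(mute_channel → ~revoke_backup), contraposes to O(revoke_backup → ~mute_channel); with O(revoke_backup) we get O(~mute_channel).
From O(~mute_channel) and premise 6, O(~mute_channel → certify_backup), we obtain O(certify_backup).
Applying K to premise 8 (O(certify_backup → adjourn_session)) and O(certify_backup) yields O(adjourn_session).
The contrapositive of premise 4 (O(~authorize_record → ~adjourn_session)) is O(adjourn_session → authorize_record), and O(adjourn_session) is already established, so O(authorize_record).
So O(authorize_record) holds — authorize_record is obligatory. None of the other listed options is made obligatory by any chain of premises.

authorize_record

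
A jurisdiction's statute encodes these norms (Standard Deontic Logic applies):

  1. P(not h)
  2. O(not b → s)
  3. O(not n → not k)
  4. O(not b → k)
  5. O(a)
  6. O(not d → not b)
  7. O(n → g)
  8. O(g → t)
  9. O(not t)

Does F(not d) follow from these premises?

Premise 9 states O(not t) outright.
The contrapositive of premise 8 (O(g → t)) is O(not t → not g), and O(not t) is already established, so O(not g).
Premise 7, O(n → g), contraposes to O(not g → not n); with O(not g) we get O(not n).
From O(not n) and premise 3, O(not n → not k), we obtain O(not k).
Premise 4, O(not b → k), contraposes to O(not k → b); with O(not k) we get O(b).
Premise 6, O(not d → not b), contraposes to O(b → d); with O(b) we get O(d).
Premises 1, 2, 5 do not contribute to this derivation.
So O(d) holds, i.e. F(not d). The claim follows.

Yes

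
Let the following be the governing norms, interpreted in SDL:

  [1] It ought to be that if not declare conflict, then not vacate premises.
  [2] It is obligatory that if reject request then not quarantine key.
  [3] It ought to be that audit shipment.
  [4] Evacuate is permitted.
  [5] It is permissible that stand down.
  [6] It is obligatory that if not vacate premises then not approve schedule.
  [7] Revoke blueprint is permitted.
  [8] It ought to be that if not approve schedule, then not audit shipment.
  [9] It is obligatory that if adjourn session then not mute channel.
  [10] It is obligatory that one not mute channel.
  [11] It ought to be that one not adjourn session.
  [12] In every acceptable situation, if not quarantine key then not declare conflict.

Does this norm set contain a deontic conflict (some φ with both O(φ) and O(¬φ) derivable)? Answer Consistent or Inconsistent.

Consistent

Premise 9 is O(adjourn_session → ¬mute_channel); even if O(¬mute_channel) held, inferring O(adjourn_session) would be affirming the consequent — invalid.
So O(adjourn_session) is not derivable, and the apparent clash with O(¬adjourn_session) does not arise.
A world satisfying every obligation exists (e.g. adjourn_session=false, approve_schedule=true, audit_shipment=true, declare_conflict=true, evacuate=false, mute_channel=false, quarantine_key=true, reject_request=false, revoke_blueprint=false, stand_down=false, vacate_premises=true); no atom is both obligatory and forbidden, so the set is consistent.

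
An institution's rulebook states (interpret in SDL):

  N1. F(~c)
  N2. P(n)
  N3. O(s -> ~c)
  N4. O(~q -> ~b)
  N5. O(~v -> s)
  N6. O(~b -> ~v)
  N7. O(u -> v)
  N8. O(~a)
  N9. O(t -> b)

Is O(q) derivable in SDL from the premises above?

Yes

F(~c) at premise 1 means O(c).
Premise 3, O(s -> ~c), contraposes to O(c -> ~s); with O(c) we get O(~s).
Premise 5, O(~v -> s), contraposes to O(~s -> v); with O(~s) we get O(v).
Premise 6, O(~b -> ~v), contraposes to O(v -> b); with O(v) we get O(b).
Premise 4 is O(~q -> ~b); contrapositively O(b -> q). Since O(b) holds, K gives O(q).
Premises 2, 7, 8, 9 do not contribute to this derivation.
So O(q) follows.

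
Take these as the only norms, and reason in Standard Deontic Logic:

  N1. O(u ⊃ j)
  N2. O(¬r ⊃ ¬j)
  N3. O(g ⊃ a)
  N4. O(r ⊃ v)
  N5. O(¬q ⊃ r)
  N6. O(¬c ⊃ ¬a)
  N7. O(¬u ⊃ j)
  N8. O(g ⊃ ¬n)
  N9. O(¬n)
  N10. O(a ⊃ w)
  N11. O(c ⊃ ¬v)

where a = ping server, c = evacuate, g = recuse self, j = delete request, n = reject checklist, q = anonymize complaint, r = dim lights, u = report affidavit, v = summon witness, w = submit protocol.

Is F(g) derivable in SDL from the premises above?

By case analysis on ¬u: premise 7 gives O(¬u ⊃ j) and premise 1 gives O(u ⊃ j), so O(j) either way.
Premise 2, O(¬r ⊃ ¬j), contraposes to O(j ⊃ r); with O(j) we get O(r).
From O(r) and premise 4, O(r ⊃ v), we obtain O(v).
Premise 11, O(c ⊃ ¬v), contraposes to O(v ⊃ ¬c); with O(v) we get O(¬c).
From O(¬c) and premise 6, O(¬c ⊃ ¬a), we obtain O(¬a).
Premise 3 is O(g ⊃ a); contrapositively O(¬a ⊃ ¬g). Since O(¬a) holds, K gives O(¬g).
Premises 5, 8, 9, 10 do not contribute to this derivation.
So O(¬g) holds, i.e. F(g). The claim follows.

Yes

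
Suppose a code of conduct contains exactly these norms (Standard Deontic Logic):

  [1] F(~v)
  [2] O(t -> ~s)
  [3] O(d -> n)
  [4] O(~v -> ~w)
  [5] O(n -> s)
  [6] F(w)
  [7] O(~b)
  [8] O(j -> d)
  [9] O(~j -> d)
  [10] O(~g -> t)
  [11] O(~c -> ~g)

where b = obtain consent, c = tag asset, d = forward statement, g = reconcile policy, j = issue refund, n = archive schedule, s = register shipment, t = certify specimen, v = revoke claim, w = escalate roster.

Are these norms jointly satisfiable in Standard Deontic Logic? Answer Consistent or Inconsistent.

Premise 4 is O(~v -> ~w); even if O(~w) held, inferring O(~v) would be affirming the consequent — invalid.
So O(~v) is not derivable, and the apparent clash with O(v) does not arise.
A world satisfying every obligation exists (e.g. b=false, c=true, d=true, g=true, j=false, n=true, s=true, t=false, v=true, w=false); no atom is both obligatory and forbidden, so the set is consistent.

Consistent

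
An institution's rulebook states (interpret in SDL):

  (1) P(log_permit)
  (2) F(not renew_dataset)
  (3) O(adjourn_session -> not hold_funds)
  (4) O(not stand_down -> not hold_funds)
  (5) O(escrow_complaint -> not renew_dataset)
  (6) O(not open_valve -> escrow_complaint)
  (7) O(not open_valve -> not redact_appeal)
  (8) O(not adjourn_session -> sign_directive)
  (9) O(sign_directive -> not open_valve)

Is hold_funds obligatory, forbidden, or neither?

Forbidden

F(not renew_dataset) at premise 2 means O(renew_dataset).
Premise 5 is O(escrow_complaint -> not renew_dataset); contrapositively O(renew_dataset -> not escrow_complaint). Since O(renew_dataset) holds, K gives O(not escrow_complaint).
Premise 6 is O(not open_valve -> escrow_complaint); contrapositively O(not escrow_complaint -> open_valve). Since O(not escrow_complaint) holds, K gives O(open_valve).
Premise 9 is O(sign_directive -> not open_valve); contrapositively O(open_valve -> not sign_directive). Since O(open_valve) holds, K gives O(not sign_directive).
Premise 8, O(not adjourn_session -> sign_directive), contraposes to O(not sign_directive -> adjourn_session); with O(not sign_directive) we get O(adjourn_session).
From O(adjourn_session) and premise 3, O(adjourn_session -> not hold_funds), we obtain O(not hold_funds).
Premises 1, 4, 7 do not contribute to this derivation.
Thus O(not hold_funds), which is F(hold_funds): hold_funds is forbidden.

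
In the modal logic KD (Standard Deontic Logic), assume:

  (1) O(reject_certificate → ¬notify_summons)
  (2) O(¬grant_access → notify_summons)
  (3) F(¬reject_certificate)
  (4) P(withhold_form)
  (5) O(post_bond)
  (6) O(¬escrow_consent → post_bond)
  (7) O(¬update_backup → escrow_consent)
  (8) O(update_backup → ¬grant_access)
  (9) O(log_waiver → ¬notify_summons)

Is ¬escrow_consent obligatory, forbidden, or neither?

Premise 3 is F(¬reject_certificate), i.e. O(reject_certificate).
Premise 1 is O(reject_certificate → ¬notify_summons); since O(reject_certificate), deontic closure gives O(¬notify_summons).
Premise 2 is O(¬grant_access → notify_summons); contrapositively O(¬notify_summons → grant_access). Since O(¬notify_summons) holds, K gives O(grant_access).
The contrapositive of premise 8 (O(update_backup → ¬grant_access)) is O(grant_access → ¬update_backup), and O(grant_access) is already established, so O(¬update_backup).
With premise 7, O(¬update_backup → escrow_consent), the K-axiom yields O(escrow_consent).
Premises 4, 5, 6, 9 do not contribute to this derivation.
Thus O(escrow_consent), which is F(¬escrow_consent): ¬escrow_consent is forbidden.

Forbidden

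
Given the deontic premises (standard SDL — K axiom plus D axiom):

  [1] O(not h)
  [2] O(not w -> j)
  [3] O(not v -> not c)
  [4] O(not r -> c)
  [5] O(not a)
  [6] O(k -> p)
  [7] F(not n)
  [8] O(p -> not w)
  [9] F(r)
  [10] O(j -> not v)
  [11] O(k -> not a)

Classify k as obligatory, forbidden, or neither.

F(r) at premise 9 means O(not r).
From O(not r) and premise 4, O(not r -> c), we obtain O(c).
The contrapositive of premise 3 (O(not v -> not c)) is O(c -> v), and O(c) is already established, so O(v).
Premise 10, O(j -> not v), contraposes to O(v -> not j); with O(v) we get O(not j).
Premise 2 is O(not w -> j); contrapositively O(not j -> w). Since O(not j) holds, K gives O(w).
Premise 8 is O(p -> not w); contrapositively O(w -> not p). Since O(w) holds, K gives O(not p).
Premise 6, O(k -> p), contraposes to O(not p -> not k); with O(not p) we get O(not k).
Premises 1, 5, 7, 11 do not contribute to this derivation.
Thus O(not k), which is F(k): k is forbidden.

Forbidden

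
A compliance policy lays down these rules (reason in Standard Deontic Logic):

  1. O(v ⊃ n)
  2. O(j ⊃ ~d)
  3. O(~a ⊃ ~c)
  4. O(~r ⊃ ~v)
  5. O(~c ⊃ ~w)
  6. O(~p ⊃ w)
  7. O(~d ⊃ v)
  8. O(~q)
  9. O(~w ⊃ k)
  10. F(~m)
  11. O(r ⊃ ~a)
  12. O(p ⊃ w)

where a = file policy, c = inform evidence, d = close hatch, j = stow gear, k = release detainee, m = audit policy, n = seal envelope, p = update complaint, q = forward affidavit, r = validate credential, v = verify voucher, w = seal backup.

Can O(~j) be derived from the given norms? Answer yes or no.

Yes

Premises 6 and 12 cover both cases: O(~p ⊃ w) and O(p ⊃ w). Since ~p ∨ p is a tautology, O(w) follows.
Premise 5, O(~c ⊃ ~w), contraposes to O(w ⊃ c); with O(w) we get O(c).
The contrapositive of premise 3 (O(~a ⊃ ~c)) is O(c ⊃ a), and O(c) is already established, so O(a).
The contrapositive of premise 11 (O(r ⊃ ~a)) is O(a ⊃ ~r), and O(a) is already established, so O(~r).
Premise 4 is O(~r ⊃ ~v); since O(~r), deontic closure gives O(~v).
Premise 7, O(~d ⊃ v), contraposes to O(~v ⊃ d); with O(~v) we get O(d).
Premise 2 is O(j ⊃ ~d); contrapositively O(d ⊃ ~j). Since O(d) holds, K gives O(~j).
Premises 1, 8, 9, 10 do not contribute to this derivation.
So O(~j) follows.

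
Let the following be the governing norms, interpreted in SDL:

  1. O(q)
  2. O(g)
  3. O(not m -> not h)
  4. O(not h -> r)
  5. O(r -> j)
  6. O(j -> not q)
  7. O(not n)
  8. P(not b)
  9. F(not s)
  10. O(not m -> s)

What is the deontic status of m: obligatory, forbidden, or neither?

Obligatory

From premise 1 we have O(q).
Premise 6 is O(j -> not q); contrapositively O(q -> not j). Since O(q) holds, K gives O(not j).
Premise 5 is O(r -> j); contrapositively O(not j -> not r). Since O(not j) holds, K gives O(not r).
Premise 4, O(not h -> r), contraposes to O(not r -> h); with O(not r) we get O(h).
The contrapositive of premise 3 (O(not m -> not h)) is O(h -> m), and O(h) is already established, so O(m).
Premises 2, 7, 8, 9, 10 do not contribute to this derivation.
Hence m is obligatory.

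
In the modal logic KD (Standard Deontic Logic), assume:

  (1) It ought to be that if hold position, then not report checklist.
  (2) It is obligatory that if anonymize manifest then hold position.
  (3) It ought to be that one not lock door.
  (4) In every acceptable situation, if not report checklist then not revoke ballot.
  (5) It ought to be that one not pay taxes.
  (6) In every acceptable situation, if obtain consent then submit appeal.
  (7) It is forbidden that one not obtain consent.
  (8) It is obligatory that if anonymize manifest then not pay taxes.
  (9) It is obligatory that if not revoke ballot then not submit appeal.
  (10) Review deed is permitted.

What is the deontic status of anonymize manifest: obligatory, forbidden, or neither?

Forbidden

Premise 7 is F(¬obtain_consent), i.e. O(obtain_consent).
With premise 6, O(obtain_consent → submit_appeal), the K-axiom yields O(submit_appeal).
Premise 9, O(¬revoke_ballot → ¬submit_appeal), contraposes to O(submit_appeal → revoke_ballot); with O(submit_appeal) we get O(revoke_ballot).
Premise 4, O(¬report_checklist → ¬revoke_ballot), contraposes to O(revoke_ballot → report_checklist); with O(revoke_ballot) we get O(report_checklist).
The contrapositive of premise 1 (O(hold_position → ¬report_checklist)) is O(report_checklist → ¬hold_position), and O(report_checklist) is already established, so O(¬hold_position).
Premise 2 is O(anonymize_manifest → hold_position); contrapositively O(¬hold_position → ¬anonymize_manifest). Since O(¬hold_position) holds, K gives O(¬anonymize_manifest).
Premises 3, 5, 8, 10 do not contribute to this derivation.
Thus O(¬anonymize_manifest), which is F(anonymize_manifest): anonymize_manifest is forbidden.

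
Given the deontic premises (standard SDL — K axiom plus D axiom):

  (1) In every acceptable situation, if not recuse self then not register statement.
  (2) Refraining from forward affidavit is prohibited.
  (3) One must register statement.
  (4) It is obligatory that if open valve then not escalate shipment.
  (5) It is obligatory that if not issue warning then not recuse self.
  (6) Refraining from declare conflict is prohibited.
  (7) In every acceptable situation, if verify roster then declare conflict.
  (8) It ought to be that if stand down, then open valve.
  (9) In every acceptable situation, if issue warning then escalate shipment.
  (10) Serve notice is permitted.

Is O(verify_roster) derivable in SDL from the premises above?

No

Premise 7 is O(verify_roster → declare_conflict); even if O(declare_conflict) held, inferring O(verify_roster) would be affirming the consequent — invalid.
No other premise forces O(verify_roster). An ideal world satisfying every premise can still have verify_roster false, so O(verify_roster) is not derivable.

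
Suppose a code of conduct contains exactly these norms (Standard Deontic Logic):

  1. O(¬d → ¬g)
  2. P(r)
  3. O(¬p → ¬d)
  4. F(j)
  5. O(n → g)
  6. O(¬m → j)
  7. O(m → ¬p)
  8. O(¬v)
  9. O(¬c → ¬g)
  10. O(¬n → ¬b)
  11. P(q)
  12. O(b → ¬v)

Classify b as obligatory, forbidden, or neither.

Premise 4, F(j), is equivalent to O(¬j).
Premise 6 is O(¬m → j); contrapositively O(¬j → m). Since O(¬j) holds, K gives O(m).
Premise 7 is O(m → ¬p); since O(m), deontic closure gives O(¬p).
With premise 3, O(¬p → ¬d), the K-axiom yields O(¬d).
With premise 1, O(¬d → ¬g), the K-axiom yields O(¬g).
Premise 5, O(n → g), contraposes to O(¬g → ¬n); with O(¬g) we get O(¬n).
Applying K to premise 10 (O(¬n → ¬b)) and O(¬n) yields O(¬b).
Premises 2, 8, 9, 11, 12 do not contribute to this derivation.
Thus O(¬b), which is F(b): b is forbidden.

Forbidden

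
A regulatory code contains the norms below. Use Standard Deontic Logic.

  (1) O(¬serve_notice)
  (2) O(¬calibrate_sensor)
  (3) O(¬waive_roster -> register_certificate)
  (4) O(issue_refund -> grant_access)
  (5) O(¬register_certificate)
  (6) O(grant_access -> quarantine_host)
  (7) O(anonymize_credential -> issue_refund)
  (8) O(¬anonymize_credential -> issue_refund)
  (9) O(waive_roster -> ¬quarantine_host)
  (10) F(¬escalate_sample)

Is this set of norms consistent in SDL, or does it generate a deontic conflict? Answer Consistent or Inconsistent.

Inconsistent

Premises 7 and 8 are O(anonymize_credential -> issue_refund) and O(¬anonymize_credential -> issue_refund); every ideal world satisfies anonymize_credential or ¬anonymize_credential, so in either case issue_refund holds — hence O(issue_refund).
From O(issue_refund) and premise 4, O(issue_refund -> grant_access), we obtain O(grant_access).
Premise 6 is O(grant_access -> quarantine_host); since O(grant_access), deontic closure gives O(quarantine_host).
Premise 9 is O(waive_roster -> ¬quarantine_host); contrapositively O(quarantine_host -> ¬waive_roster). Since O(quarantine_host) holds, K gives O(¬waive_roster).
From O(¬waive_roster) and premise 3, O(¬waive_roster -> register_certificate), we obtain O(register_certificate).
Yet premise 5 states O(¬register_certificate).
We now have both O(register_certificate) and O(¬register_certificate) — register_certificate is simultaneously obligatory and forbidden, violating the D-axiom.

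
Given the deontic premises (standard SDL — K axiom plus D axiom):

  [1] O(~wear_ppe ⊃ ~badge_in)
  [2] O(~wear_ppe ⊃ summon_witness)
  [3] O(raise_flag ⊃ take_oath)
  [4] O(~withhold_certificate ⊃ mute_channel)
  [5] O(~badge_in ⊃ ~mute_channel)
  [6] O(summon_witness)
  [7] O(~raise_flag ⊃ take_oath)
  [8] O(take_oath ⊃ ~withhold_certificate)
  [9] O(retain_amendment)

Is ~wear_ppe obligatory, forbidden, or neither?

Premises 3 and 7 are O(raise_flag ⊃ take_oath) and O(~raise_flag ⊃ take_oath); every ideal world satisfies raise_flag or ~raise_flag, so in either case take_oath holds — hence O(take_oath).
From O(take_oath) and premise 8, O(take_oath ⊃ ~withhold_certificate), we obtain O(~withhold_certificate).
With premise 4, O(~withhold_certificate ⊃ mute_channel), the K-axiom yields O(mute_channel).
The contrapositive of premise 5 (O(~badge_in ⊃ ~mute_channel)) is O(mute_channel ⊃ badge_in), and O(mute_channel) is already established, so O(badge_in).
The contrapositive of premise 1 (O(~wear_ppe ⊃ ~badge_in)) is O(badge_in ⊃ wear_ppe), and O(badge_in) is already established, so O(wear_ppe).
Premises 2, 6, 9 do not contribute to this derivation.
Thus O(wear_ppe), which is F(~wear_ppe): ~wear_ppe is forbidden.

Forbidden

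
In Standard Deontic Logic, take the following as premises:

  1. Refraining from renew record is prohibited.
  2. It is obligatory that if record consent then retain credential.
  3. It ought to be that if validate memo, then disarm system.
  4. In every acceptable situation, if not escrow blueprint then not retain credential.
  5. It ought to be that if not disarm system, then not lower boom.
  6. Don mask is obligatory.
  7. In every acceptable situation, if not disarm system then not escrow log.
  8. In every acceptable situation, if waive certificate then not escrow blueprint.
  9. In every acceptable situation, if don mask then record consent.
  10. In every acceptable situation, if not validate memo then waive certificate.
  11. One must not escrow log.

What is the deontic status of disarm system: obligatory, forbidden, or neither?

Premise 6 states O(don_mask) outright.
From O(don_mask) and premise 9, O(don_mask → record_consent), we obtain O(record_consent).
With premise 2, O(record_consent → retain_credential), the K-axiom yields O(retain_credential).
Premise 4, O(¬escrow_blueprint → ¬retain_credential), contraposes to O(retain_credential → escrow_blueprint); with O(retain_credential) we get O(escrow_blueprint).
Premise 8 is O(waive_certificate → ¬escrow_blueprint); contrapositively O(escrow_blueprint → ¬waive_certificate). Since O(escrow_blueprint) holds, K gives O(¬waive_certificate).
The contrapositive of premise 10 (O(¬validate_memo → waive_certificate)) is O(¬waive_certificate → validate_memo), and O(¬waive_certificate) is already established, so O(validate_memo).
Premise 3 is O(validate_memo → disarm_system); since O(validate_memo), deontic closure gives O(disarm_system).
Premises 1, 5, 7, 11 do not contribute to this derivation.
Hence disarm_system is obligatory.

Obligatory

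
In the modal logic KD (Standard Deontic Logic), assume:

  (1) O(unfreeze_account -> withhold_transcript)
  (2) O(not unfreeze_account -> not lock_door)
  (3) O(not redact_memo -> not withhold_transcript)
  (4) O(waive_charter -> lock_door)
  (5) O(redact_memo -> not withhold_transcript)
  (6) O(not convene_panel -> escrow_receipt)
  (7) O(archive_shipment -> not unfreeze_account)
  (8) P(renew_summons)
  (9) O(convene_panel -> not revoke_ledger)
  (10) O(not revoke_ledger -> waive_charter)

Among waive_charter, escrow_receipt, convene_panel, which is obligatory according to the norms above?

Premises 5 and 3 cover both cases: O(redact_memo -> not withhold_transcript) and O(not redact_memo -> not withhold_transcript). Since redact_memo ∨ not redact_memo is a tautology, O(not withhold_transcript) follows.
Premise 1 is O(unfreeze_account -> withhold_transcript); contrapositively O(not withhold_transcript -> not unfreeze_account). Since O(not withhold_transcript) holds, K gives O(not unfreeze_account).
From O(not unfreeze_account) and premise 2, O(not unfreeze_account -> not lock_door), we obtain O(not lock_door).
Premise 4, O(waive_charter -> lock_door), contraposes to O(not lock_door -> not waive_charter); with O(not lock_door) we get O(not waive_charter).
Premise 10, O(not revoke_ledger -> waive_charter), contraposes to O(not waive_charter -> revoke_ledger); with O(not waive_charter) we get O(revoke_ledger).
Premise 9 is O(convene_panel -> not revoke_ledger); contrapositively O(revoke_ledger -> not convene_panel). Since O(revoke_ledger) holds, K gives O(not convene_panel).
With premise 6, O(not convene_panel -> escrow_receipt), the K-axiom yields O(escrow_receipt).
So O(escrow_receipt) holds — escrow_receipt is obligatory. None of the other listed options is made obligatory by any chain of premises.

escrow_receipt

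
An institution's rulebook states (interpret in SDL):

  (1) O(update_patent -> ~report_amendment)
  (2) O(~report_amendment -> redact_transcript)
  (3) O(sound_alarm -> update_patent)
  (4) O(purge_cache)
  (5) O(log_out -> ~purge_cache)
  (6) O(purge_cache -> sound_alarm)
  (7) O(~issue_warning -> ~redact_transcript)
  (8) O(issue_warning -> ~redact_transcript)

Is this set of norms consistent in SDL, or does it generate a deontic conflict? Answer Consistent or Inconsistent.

Inconsistent

Premises 7 and 8 are O(~issue_warning -> ~redact_transcript) and O(issue_warning -> ~redact_transcript); every ideal world satisfies ~issue_warning or issue_warning, so in either case ~redact_transcript holds — hence O(~redact_transcript).
Premise 2 is O(~report_amendment -> redact_transcript); contrapositively O(~redact_transcript -> report_amendment). Since O(~redact_transcript) holds, K gives O(report_amendment).
Premise 1 is O(update_patent -> ~report_amendment); contrapositively O(report_amendment -> ~update_patent). Since O(report_amendment) holds, K gives O(~update_patent).
Premise 3, O(sound_alarm -> update_patent), contraposes to O(~update_patent -> ~sound_alarm); with O(~update_patent) we get O(~sound_alarm).
The contrapositive of premise 6 (O(purge_cache -> sound_alarm)) is O(~sound_alarm -> ~purge_cache), and O(~sound_alarm) is already established, so O(~purge_cache).
But premise 4 directly asserts O(purge_cache).
We now have both O(~purge_cache) and O(purge_cache) — purge_cache is simultaneously obligatory and forbidden, violating the D-axiom.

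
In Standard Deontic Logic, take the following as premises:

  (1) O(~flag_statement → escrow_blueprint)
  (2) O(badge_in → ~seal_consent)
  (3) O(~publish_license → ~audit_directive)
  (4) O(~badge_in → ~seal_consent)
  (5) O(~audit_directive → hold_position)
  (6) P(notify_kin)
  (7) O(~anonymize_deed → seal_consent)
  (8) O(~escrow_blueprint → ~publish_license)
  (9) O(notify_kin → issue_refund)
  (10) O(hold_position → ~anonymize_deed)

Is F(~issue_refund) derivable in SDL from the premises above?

Premise 9 is O(notify_kin → issue_refund), but O(notify_kin) is not derivable from the premises (the permission P(notify_kin) asserts only ~O(~notify_kin), not O(notify_kin)), so it does not yield O(issue_refund).
No other premise forces O(issue_refund). An ideal world satisfying every premise can still have ~issue_refund true, so F(~issue_refund) is not derivable.

No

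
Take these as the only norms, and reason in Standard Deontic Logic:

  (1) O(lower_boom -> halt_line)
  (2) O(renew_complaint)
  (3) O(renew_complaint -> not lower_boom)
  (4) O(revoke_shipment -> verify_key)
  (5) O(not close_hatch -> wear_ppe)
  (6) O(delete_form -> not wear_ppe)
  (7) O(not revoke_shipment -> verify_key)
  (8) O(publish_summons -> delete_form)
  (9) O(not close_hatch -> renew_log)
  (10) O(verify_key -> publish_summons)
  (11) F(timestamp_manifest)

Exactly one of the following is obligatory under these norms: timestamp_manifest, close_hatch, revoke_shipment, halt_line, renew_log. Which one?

Premises 4 and 7 are O(revoke_shipment -> verify_key) and O(not revoke_shipment -> verify_key); every ideal world satisfies revoke_shipment or not revoke_shipment, so in either case verify_key holds — hence O(verify_key).
With premise 10, O(verify_key -> publish_summons), the K-axiom yields O(publish_summons).
Premise 8 is O(publish_summons -> delete_form); since O(publish_summons), deontic closure gives O(delete_form).
Applying K to premise 6 (O(delete_form -> not wear_ppe)) and O(delete_form) yields O(not wear_ppe).
The contrapositive of premise 5 (O(not close_hatch -> wear_ppe)) is O(not wear_ppe -> close_hatch), and O(not wear_ppe) is already established, so O(close_hatch).
So O(close_hatch) holds — close_hatch is obligatory. None of the other listed options is made obligatory by any chain of premises.

close_hatch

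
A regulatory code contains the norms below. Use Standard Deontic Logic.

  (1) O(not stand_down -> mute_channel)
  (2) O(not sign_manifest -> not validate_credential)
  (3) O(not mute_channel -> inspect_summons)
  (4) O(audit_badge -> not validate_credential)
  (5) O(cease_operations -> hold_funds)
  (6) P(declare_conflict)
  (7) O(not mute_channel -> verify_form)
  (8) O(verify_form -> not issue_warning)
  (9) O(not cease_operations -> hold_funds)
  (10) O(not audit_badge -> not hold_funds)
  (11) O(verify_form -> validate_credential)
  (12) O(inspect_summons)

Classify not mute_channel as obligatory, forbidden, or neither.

By case analysis on not cease_operations: premise 9 gives O(not cease_operations -> hold_funds) and premise 5 gives O(cease_operations -> hold_funds), so O(hold_funds) either way.
The contrapositive of premise 10 (O(not audit_badge -> not hold_funds)) is O(hold_funds -> audit_badge), and O(hold_funds) is already established, so O(audit_badge).
Applying K to premise 4 (O(audit_badge -> not validate_credential)) and O(audit_badge) yields O(not validate_credential).
Premise 11 is O(verify_form -> validate_credential); contrapositively O(not validate_credential -> not verify_form). Since O(not validate_credential) holds, K gives O(not verify_form).
The contrapositive of premise 7 (O(not mute_channel -> verify_form)) is O(not verify_form -> mute_channel), and O(not verify_form) is already established, so O(mute_channel).
Premises 1, 2, 3, 6, 8, 12 do not contribute to this derivation.
Thus O(mute_channel), which is F(not mute_channel): not mute_channel is forbidden.

Forbidden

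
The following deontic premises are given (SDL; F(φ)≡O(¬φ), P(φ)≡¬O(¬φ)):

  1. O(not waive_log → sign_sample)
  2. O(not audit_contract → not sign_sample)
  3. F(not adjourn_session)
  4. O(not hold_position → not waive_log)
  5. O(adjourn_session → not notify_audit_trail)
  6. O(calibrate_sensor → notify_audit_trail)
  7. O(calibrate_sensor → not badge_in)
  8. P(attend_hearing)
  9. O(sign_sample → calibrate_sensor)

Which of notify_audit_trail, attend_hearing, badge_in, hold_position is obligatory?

Premise 3 is F(not adjourn_session), i.e. O(adjourn_session).
Applying K to premise 5 (O(adjourn_session → not notify_audit_trail)) and O(adjourn_session) yields O(not notify_audit_trail).
Premise 6, O(calibrate_sensor → notify_audit_trail), contraposes to O(not notify_audit_trail → not calibrate_sensor); with O(not notify_audit_trail) we get O(not calibrate_sensor).
Premise 9, O(sign_sample → calibrate_sensor), contraposes to O(not calibrate_sensor → not sign_sample); with O(not calibrate_sensor) we get O(not sign_sample).
Premise 1, O(not waive_log → sign_sample), contraposes to O(not sign_sample → waive_log); with O(not sign_sample) we get O(waive_log).
Premise 4, O(not hold_position → not waive_log), contraposes to O(waive_log → hold_position); with O(waive_log) we get O(hold_position).
So O(hold_position) holds — hold_position is obligatory. None of the other listed options is made obligatory by any chain of premises.

hold_position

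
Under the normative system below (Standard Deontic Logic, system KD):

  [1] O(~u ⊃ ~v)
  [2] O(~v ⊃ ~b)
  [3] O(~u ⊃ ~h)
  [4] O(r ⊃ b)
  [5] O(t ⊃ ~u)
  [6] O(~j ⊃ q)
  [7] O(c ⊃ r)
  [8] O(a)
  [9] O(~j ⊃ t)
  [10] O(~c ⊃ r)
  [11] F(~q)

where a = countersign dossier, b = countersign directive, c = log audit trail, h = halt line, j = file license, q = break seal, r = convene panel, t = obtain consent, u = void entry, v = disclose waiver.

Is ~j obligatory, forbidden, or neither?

Forbidden

Premises 10 and 7 are O(~c ⊃ r) and O(c ⊃ r); every ideal world satisfies ~c or c, so in either case r holds — hence O(r).
Applying K to premise 4 (O(r ⊃ b)) and O(r) yields O(b).
Premise 2, O(~v ⊃ ~b), contraposes to O(b ⊃ v); with O(b) we get O(v).
Premise 1, O(~u ⊃ ~v), contraposes to O(v ⊃ u); with O(v) we get O(u).
Premise 5 is O(t ⊃ ~u); contrapositively O(u ⊃ ~t). Since O(u) holds, K gives O(~t).
Premise 9 is O(~j ⊃ t); contrapositively O(~t ⊃ j). Since O(~t) holds, K gives O(j).
Premises 3, 6, 8, 11 do not contribute to this derivation.
Thus O(j), which is F(~j): ~j is forbidden.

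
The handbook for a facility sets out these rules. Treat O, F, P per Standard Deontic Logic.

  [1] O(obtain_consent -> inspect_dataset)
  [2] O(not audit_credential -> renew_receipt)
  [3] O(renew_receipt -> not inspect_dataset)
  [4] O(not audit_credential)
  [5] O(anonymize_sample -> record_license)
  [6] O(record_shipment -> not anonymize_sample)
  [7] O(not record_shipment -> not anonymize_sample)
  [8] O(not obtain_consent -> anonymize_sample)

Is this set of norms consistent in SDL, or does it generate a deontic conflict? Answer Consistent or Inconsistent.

Inconsistent

By case analysis on not record_shipment: premise 7 gives O(not record_shipment -> not anonymize_sample) and premise 6 gives O(record_shipment -> not anonymize_sample), so O(not anonymize_sample) either way.
Premise 8, O(not obtain_consent -> anonymize_sample), contraposes to O(not anonymize_sample -> obtain_consent); with O(not anonymize_sample) we get O(obtain_consent).
Applying K to premise 1 (O(obtain_consent -> inspect_dataset)) and O(obtain_consent) yields O(inspect_dataset).
Premise 3 is O(renew_receipt -> not inspect_dataset); contrapositively O(inspect_dataset -> not renew_receipt). Since O(inspect_dataset) holds, K gives O(not renew_receipt).
Premise 2, O(not audit_credential -> renew_receipt), contraposes to O(not renew_receipt -> audit_credential); with O(not renew_receipt) we get O(audit_credential).
But premise 4 directly asserts O(not audit_credential).
We now have both O(audit_credential) and O(not audit_credential) — audit_credential is simultaneously obligatory and forbidden, violating the D-axiom.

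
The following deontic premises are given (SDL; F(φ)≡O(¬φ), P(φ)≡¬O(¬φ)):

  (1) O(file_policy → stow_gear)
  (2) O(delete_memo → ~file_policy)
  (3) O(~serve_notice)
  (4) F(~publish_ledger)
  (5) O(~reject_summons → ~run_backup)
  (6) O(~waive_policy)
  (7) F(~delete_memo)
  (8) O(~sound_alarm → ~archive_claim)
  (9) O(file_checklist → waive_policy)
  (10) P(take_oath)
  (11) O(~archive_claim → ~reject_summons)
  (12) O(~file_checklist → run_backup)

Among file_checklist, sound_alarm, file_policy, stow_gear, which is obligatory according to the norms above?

From premise 6 we have O(~waive_policy).
Premise 9 is O(file_checklist → waive_policy); contrapositively O(~waive_policy → ~file_checklist). Since O(~waive_policy) holds, K gives O(~file_checklist).
Premise 12 is O(~file_checklist → run_backup); since O(~file_checklist), deontic closure gives O(run_backup).
Premise 5 is O(~reject_summons → ~run_backup); contrapositively O(run_backup → reject_summons). Since O(run_backup) holds, K gives O(reject_summons).
Premise 11 is O(~archive_claim → ~reject_summons); contrapositively O(reject_summons → archive_claim). Since O(reject_summons) holds, K gives O(archive_claim).
Premise 8 is O(~sound_alarm → ~archive_claim); contrapositively O(archive_claim → sound_alarm). Since O(archive_claim) holds, K gives O(sound_alarm).
So O(sound_alarm) holds — sound_alarm is obligatory. None of the other listed options is made obligatory by any chain of premises.

sound_alarm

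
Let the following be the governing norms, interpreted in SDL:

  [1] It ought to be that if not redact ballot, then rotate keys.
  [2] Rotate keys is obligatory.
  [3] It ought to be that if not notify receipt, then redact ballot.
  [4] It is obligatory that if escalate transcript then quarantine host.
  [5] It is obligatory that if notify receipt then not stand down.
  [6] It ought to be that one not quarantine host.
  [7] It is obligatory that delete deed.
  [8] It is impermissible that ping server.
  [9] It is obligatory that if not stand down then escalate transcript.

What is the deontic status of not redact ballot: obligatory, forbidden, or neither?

Forbidden

Premise 6 gives O(¬quarantine_host).
The contrapositive of premise 4 (O(escalate_transcript → quarantine_host)) is O(¬quarantine_host → ¬escalate_transcript), and O(¬quarantine_host) is already established, so O(¬escalate_transcript).
Premise 9 is O(¬stand_down → escalate_transcript); contrapositively O(¬escalate_transcript → stand_down). Since O(¬escalate_transcript) holds, K gives O(stand_down).
Premise 5 is O(notify_receipt → ¬stand_down); contrapositively O(stand_down → ¬notify_receipt). Since O(stand_down) holds, K gives O(¬notify_receipt).
With premise 3, O(¬notify_receipt → redact_ballot), the K-axiom yields O(redact_ballot).
Premises 1, 2, 7, 8 do not contribute to this derivation.
Thus O(redact_ballot), which is F(¬redact_ballot): ¬redact_ballot is forbidden.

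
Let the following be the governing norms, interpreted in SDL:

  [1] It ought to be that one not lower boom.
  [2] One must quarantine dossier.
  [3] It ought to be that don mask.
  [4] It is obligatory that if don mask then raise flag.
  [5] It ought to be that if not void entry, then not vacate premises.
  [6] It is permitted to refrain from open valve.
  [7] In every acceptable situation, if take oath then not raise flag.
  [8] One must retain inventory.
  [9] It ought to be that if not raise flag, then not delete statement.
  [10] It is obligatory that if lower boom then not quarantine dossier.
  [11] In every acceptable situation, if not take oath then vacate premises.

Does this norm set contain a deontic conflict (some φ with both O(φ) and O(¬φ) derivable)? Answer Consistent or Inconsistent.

Consistent

Premise 10 is O(lower_boom → ¬quarantine_dossier), but O(lower_boom) is not derivable from the premises, so it does not yield O(¬quarantine_dossier).
So O(¬quarantine_dossier) is not derivable, and the apparent clash with O(quarantine_dossier) does not arise.
A world satisfying every obligation exists (e.g. delete_statement=false, don_mask=true, lower_boom=false, open_valve=false, quarantine_dossier=true, raise_flag=true, retain_inventory=true, take_oath=false, vacate_premises=true, void_entry=true); no atom is both obligatory and forbidden, so the set is consistent.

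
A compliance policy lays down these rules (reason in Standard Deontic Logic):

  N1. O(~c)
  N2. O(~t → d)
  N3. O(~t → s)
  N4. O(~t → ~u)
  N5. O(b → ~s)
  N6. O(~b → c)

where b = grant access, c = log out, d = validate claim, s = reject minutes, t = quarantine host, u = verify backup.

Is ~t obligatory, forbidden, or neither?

Premise 1 gives O(~c).
The contrapositive of premise 6 (O(~b → c)) is O(~c → b), and O(~c) is already established, so O(b).
Applying K to premise 5 (O(b → ~s)) and O(b) yields O(~s).
Premise 3 is O(~t → s); contrapositively O(~s → t). Since O(~s) holds, K gives O(t).
Premises 2, 4 do not contribute to this derivation.
Thus O(t), which is F(~t): ~t is forbidden.

Forbidden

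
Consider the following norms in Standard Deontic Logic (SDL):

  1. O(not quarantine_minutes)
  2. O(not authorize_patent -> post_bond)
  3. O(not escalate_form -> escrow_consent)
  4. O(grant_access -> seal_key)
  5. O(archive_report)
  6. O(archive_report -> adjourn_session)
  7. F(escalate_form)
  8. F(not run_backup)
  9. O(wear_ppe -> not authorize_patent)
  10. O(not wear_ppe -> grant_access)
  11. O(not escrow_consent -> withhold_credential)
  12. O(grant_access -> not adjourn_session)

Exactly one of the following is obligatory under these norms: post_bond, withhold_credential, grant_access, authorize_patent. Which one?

post_bond

Premise 5 states O(archive_report) outright.
Applying K to premise 6 (O(archive_report -> adjourn_session)) and O(archive_report) yields O(adjourn_session).
Premise 12 is O(grant_access -> not adjourn_session); contrapositively O(adjourn_session -> not grant_access). Since O(adjourn_session) holds, K gives O(not grant_access).
Premise 10 is O(not wear_ppe -> grant_access); contrapositively O(not grant_access -> wear_ppe). Since O(not grant_access) holds, K gives O(wear_ppe).
With premise 9, O(wear_ppe -> not authorize_patent), the K-axiom yields O(not authorize_patent).
Premise 2 is O(not authorize_patent -> post_bond); since O(not authorize_patent), deontic closure gives O(post_bond).
So O(post_bond) holds — post_bond is obligatory. None of the other listed options is made obligatory by any chain of premises.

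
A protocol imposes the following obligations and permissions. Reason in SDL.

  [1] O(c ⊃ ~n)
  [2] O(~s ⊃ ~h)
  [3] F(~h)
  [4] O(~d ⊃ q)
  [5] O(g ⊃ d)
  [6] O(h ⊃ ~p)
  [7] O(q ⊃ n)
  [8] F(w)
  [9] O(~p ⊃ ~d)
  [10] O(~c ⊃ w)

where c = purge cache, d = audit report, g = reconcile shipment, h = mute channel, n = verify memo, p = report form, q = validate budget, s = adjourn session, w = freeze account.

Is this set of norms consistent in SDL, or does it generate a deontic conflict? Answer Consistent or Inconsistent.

Inconsistent

Premise 8, F(w), is equivalent to O(~w).
The contrapositive of premise 10 (O(~c ⊃ w)) is O(~w ⊃ c), and O(~w) is already established, so O(c).
With premise 1, O(c ⊃ ~n), the K-axiom yields O(~n).
The contrapositive of premise 7 (O(q ⊃ n)) is O(~n ⊃ ~q), and O(~n) is already established, so O(~q).
Premise 4 is O(~d ⊃ q); contrapositively O(~q ⊃ d). Since O(~q) holds, K gives O(d).
Premise 9 is O(~p ⊃ ~d); contrapositively O(d ⊃ p). Since O(d) holds, K gives O(p).
Premise 6 is O(h ⊃ ~p); contrapositively O(p ⊃ ~h). Since O(p) holds, K gives O(~h).
But premise 3, F(~h), means O(h).
We now have both O(~h) and O(h) — h is simultaneously obligatory and forbidden, violating the D-axiom.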